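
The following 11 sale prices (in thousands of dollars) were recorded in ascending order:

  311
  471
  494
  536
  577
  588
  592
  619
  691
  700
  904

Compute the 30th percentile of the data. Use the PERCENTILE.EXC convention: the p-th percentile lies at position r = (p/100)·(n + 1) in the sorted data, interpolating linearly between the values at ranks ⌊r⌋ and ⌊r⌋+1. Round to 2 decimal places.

n = 11.
r = (30/100)·(11 + 1) = 3.6.
Rank 3 is 494 and rank 4 is 536.
Interpolate: 494 + 0.6·(536 − 494) = 494 + 0.6·42 = 519.2.

519.20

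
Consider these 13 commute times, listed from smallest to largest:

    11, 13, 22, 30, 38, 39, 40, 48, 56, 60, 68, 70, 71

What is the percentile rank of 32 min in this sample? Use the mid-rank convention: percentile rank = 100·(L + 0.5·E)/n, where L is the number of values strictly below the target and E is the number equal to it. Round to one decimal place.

Count below 32: L = 4; count equal: E = 0; n = 13.
Percentile rank = 100·(4 + 0.5·0)/13 = 100·4/13 = 30.77.

30.8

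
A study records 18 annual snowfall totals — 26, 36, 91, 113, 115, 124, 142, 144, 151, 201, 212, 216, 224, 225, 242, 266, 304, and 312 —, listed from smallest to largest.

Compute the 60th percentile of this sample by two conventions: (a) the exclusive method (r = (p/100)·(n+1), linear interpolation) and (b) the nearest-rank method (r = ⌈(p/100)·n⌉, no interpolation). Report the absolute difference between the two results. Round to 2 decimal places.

n = 18.
(a) r = 11.4; between ranks 11 (212) and 12 (216): 213.6.
(b) the nearest-rank method: rank 11 → 212.
|213.6 − 212| = 1.6.

1.60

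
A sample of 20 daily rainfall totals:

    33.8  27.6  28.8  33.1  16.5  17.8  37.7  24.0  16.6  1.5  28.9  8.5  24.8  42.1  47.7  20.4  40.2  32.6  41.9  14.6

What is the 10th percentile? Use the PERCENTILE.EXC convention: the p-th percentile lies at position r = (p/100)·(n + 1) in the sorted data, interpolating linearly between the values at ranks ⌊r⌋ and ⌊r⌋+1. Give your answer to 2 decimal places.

9.11

Sorted: 1.5, 8.5, 14.6, 16.5, 16.6, 17.8, 20.4, 24.0, 24.8, 27.6, 28.8, 28.9, 32.6, 33.1, 33.8, 37.7, 40.2, 41.9, 42.1, 47.7.
n = 20.
r = (10/100)·(20 + 1) = 2.1.
Rank 2 is 8.5 and rank 3 is 14.6.
Interpolate: 8.5 + 0.1·(14.6 − 8.5) = 8.5 + 0.1·6.1 = 9.11.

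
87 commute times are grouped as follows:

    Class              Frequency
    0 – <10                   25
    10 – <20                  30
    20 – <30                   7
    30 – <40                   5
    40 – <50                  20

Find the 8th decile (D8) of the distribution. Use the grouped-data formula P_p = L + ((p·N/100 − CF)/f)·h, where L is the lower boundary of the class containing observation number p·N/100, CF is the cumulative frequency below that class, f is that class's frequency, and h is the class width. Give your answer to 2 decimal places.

N = 87; target position k = 80/100 · 87 = 69.6.
Cumulative frequencies: 25, 55, 62, 67, 87.
Observation 69.6 falls in the class 40 – <50.
L = 40, CF = 67, f = 20, h = 10.
P80 = 40 + ((69.6 − 67)/20)·10 = 40 + 1.3 = 41.3.

41.30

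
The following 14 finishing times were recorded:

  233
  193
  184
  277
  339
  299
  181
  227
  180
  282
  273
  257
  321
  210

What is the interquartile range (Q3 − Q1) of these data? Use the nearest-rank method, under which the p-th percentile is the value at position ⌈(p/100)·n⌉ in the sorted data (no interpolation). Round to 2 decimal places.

Sorted: 180, 181, 184, 193, 210, 227, 233, 257, 273, 277, 282, 299, 321, 339.
n = 14.
P25: rank ⌈25/100·14⌉ = 4 → 193.
P75: rank ⌈75/100·14⌉ = 11 → 282.
Difference: 282 − 193 = 89.

89.00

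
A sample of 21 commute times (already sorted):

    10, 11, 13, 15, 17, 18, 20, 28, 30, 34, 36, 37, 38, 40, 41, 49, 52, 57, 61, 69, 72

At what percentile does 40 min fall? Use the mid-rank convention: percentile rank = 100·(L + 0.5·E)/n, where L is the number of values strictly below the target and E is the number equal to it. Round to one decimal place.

64.3

Count below 40: L = 13; count equal: E = 1; n = 21.
Percentile rank = 100·(13 + 0.5·1)/21 = 100·13.5/21 = 64.29.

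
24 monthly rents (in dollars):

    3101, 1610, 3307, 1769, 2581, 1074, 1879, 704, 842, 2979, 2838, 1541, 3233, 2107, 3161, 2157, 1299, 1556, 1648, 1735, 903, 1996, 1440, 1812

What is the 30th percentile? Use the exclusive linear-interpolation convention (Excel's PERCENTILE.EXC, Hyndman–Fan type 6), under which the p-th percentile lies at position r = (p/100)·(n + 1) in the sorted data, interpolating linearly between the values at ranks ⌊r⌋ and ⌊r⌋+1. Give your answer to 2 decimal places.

Sorted: 704, 842, 903, 1074, 1299, 1440, 1541, 1556, 1610, 1648, 1735, 1769, 1812, 1879, 1996, 2107, 2157, 2581, 2838, 2979, 3101, 3161, 3233, 3307.
n = 24.
r = (30/100)·(24 + 1) = 7.5.
Rank 7 is 1541 and rank 8 is 1556.
Interpolate: 1541 + 0.5·(1556 − 1541) = 1541 + 0.5·15 = 1548.5.

1548.50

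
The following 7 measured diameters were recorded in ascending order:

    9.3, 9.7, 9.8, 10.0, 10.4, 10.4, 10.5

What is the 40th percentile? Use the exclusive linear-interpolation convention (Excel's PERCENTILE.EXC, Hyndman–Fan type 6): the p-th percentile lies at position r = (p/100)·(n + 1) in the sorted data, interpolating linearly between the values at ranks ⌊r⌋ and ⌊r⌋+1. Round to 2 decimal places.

n = 7.
r = (40/100)·(7 + 1) = 3.2.
Rank 3 is 9.8 and rank 4 is 10.0.
Interpolate: 9.8 + 0.2·(10.0 − 9.8) = 9.8 + 0.2·0.2 = 9.84.

9.84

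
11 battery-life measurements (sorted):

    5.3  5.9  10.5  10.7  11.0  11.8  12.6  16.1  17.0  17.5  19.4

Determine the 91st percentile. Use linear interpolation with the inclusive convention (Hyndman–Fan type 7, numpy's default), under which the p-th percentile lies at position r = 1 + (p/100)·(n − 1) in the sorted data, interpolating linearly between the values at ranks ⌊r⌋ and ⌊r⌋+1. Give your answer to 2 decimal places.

17.69

n = 11.
r = 1 + (91/100)·(11 − 1) = 1 + 9.1 = 10.1.
Rank 10 is 17.5 and rank 11 is 19.4.
Interpolate: 17.5 + 0.1·(19.4 − 17.5) = 17.5 + 0.1·1.9 = 17.69.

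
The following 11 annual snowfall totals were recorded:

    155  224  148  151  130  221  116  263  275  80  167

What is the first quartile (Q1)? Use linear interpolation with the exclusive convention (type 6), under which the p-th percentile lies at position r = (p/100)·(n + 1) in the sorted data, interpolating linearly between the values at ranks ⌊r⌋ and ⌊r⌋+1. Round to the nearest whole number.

Sorted: 80, 116, 130, 148, 151, 155, 167, 221, 224, 263, 275.
n = 11.
r = (25/100)·(11 + 1) = 3.
r is an integer, so P25 is the value at rank 3: 130.

130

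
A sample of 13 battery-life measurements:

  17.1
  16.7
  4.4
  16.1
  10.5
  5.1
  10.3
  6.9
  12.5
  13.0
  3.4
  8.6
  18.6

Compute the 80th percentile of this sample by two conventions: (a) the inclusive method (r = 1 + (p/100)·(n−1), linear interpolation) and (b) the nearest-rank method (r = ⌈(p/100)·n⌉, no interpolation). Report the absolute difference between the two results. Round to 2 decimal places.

0.24

Sorted: 3.4, 4.4, 5.1, 6.9, 8.6, 10.3, 10.5, 12.5, 13.0, 16.1, 16.7, 17.1, 18.6.
n = 13.
(a) r = 10.6; between ranks 10 (16.1) and 11 (16.7): 16.46.
(b) the nearest-rank method: rank 11 → 16.7.
|16.46 − 16.7| = 0.24.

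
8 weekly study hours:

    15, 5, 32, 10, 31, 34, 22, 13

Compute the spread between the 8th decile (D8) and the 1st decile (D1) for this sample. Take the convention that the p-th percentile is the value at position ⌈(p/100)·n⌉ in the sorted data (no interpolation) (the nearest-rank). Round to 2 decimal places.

Sorted: 5, 10, 13, 15, 22, 31, 32, 34.
n = 8.
P10: rank ⌈10/100·8⌉ = 1 → 5.
P80: rank ⌈80/100·8⌉ = 7 → 32.
Difference: 32 − 5 = 27.

27.00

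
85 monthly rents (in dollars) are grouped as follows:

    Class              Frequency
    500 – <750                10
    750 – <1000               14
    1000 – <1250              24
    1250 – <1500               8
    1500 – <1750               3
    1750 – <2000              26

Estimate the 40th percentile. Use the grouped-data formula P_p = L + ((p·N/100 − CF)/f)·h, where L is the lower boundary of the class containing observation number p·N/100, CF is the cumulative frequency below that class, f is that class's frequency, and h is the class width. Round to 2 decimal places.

N = 85; target position k = 40/100 · 85 = 34.
Cumulative frequencies: 10, 24, 48, 56, 59, 85.
Observation 34 falls in the class 1000 – <1250.
L = 1000, CF = 24, f = 24, h = 250.
P40 = 1000 + ((34 − 24)/24)·250 = 1000 + 104.167 = 1104.17.

1104.17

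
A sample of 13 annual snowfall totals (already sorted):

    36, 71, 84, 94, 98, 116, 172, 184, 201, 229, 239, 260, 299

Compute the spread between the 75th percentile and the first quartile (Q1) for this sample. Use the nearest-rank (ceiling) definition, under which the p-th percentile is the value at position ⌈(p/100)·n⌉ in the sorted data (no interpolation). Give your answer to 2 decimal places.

n = 13.
P25: rank ⌈25/100·13⌉ = 4 → 94.
P75: rank ⌈75/100·13⌉ = 10 → 229.
Difference: 229 − 94 = 135.

135.00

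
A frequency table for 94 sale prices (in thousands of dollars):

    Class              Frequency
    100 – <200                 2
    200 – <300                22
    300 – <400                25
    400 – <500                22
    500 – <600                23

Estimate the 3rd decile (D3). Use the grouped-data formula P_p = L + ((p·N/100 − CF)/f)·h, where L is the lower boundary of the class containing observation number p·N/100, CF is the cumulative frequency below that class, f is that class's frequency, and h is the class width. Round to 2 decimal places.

N = 94; target position k = 30/100 · 94 = 28.2.
Cumulative frequencies: 2, 24, 49, 71, 94.
Observation 28.2 falls in the class 300 – <400.
L = 300, CF = 24, f = 25, h = 100.
P30 = 300 + ((28.2 − 24)/25)·100 = 300 + 16.8 = 316.8.

316.80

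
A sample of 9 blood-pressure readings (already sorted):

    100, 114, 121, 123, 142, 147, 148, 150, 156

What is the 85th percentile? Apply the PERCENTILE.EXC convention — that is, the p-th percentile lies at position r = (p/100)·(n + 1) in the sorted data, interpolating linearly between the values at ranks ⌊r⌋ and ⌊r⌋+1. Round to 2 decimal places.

153.00

n = 9.
r = (85/100)·(9 + 1) = 8.5.
Rank 8 is 150 and rank 9 is 156.
Interpolate: 150 + 0.5·(156 − 150) = 150 + 0.5·6 = 153.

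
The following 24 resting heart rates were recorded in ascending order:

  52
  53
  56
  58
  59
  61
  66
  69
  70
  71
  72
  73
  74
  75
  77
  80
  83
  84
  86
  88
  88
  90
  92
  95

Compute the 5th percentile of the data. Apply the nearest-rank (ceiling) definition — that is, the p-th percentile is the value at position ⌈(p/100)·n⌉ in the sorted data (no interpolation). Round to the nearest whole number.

53

n = 24.
Position = ⌈5/100 · 24⌉ = ⌈1.2⌉ = 2.
The value at rank 2 is 53.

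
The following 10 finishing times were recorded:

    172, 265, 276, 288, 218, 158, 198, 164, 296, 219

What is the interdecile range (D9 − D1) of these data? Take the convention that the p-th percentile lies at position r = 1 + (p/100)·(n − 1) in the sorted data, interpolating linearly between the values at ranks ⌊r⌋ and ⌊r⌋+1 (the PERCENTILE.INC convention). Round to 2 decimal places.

Sorted: 158, 164, 172, 198, 218, 219, 265, 276, 288, 296.
n = 10.
P10: r = 1.9; ranks 1–2 are 158, 164; interpolating gives 163.4.
P90: r = 9.1; ranks 9–10 are 288, 296; interpolating gives 288.8.
Difference: 288.8 − 163.4 = 125.4.

125.40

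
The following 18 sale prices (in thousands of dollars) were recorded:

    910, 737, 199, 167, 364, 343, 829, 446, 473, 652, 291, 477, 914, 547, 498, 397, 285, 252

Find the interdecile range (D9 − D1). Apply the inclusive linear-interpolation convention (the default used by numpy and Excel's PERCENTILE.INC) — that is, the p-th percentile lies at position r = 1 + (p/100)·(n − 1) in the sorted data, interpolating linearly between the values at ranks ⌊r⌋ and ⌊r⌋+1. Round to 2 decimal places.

Sorted: 167, 199, 252, 285, 291, 343, 364, 397, 446, 473, 477, 498, 547, 652, 737, 829, 910, 914.
n = 18.
P10: r = 2.7; ranks 2–3 are 199, 252; interpolating gives 236.1.
P90: r = 16.3; ranks 16–17 are 829, 910; interpolating gives 853.3.
Difference: 853.3 − 236.1 = 617.2.

617.20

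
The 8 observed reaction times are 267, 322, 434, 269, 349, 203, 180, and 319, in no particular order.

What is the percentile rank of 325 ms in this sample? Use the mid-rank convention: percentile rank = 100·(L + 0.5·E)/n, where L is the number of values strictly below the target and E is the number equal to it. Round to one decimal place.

75.0

Sorted: 180, 203, 267, 269, 319, 322, 349, 434.
Count below 325: L = 6; count equal: E = 0; n = 8.
Percentile rank = 100·(6 + 0.5·0)/8 = 100·6/8 = 75.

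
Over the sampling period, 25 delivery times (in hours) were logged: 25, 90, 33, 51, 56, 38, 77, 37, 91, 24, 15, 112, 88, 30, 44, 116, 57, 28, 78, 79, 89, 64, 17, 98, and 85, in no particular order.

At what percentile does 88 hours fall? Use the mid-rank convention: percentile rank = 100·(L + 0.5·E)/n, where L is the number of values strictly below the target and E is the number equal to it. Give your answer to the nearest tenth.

Sorted: 15, 17, 24, 25, 28, 30, 33, 37, 38, 44, 51, 56, 57, 64, 77, 78, 79, 85, 88, 89, 90, 91, 98, 112, 116.
Count below 88: L = 18; count equal: E = 1; n = 25.
Percentile rank = 100·(18 + 0.5·1)/25 = 100·18.5/25 = 74.

74.0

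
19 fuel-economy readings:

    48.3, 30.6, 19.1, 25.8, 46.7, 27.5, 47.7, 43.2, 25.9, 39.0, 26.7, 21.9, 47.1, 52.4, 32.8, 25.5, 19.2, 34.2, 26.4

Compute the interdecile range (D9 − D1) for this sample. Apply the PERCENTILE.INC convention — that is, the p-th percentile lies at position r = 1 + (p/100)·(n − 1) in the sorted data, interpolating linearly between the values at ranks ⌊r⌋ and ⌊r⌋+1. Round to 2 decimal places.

Sorted: 19.1, 19.2, 21.9, 25.5, 25.8, 25.9, 26.4, 26.7, 27.5, 30.6, 32.8, 34.2, 39.0, 43.2, 46.7, 47.1, 47.7, 48.3, 52.4.
n = 19.
P10: r = 2.8; ranks 2–3 are 19.2, 21.9; interpolating gives 21.36.
P90: r = 17.2; ranks 17–18 are 47.7, 48.3; interpolating gives 47.82.
Difference: 47.82 − 21.36 = 26.46.

26.46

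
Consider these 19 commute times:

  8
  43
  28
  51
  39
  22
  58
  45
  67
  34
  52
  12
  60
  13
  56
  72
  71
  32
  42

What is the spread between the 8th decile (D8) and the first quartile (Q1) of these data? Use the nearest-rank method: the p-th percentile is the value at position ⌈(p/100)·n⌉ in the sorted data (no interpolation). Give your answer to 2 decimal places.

Sorted: 8, 12, 13, 22, 28, 32, 34, 39, 42, 43, 45, 51, 52, 56, 58, 60, 67, 71, 72.
n = 19.
P25: rank ⌈25/100·19⌉ = 5 → 28.
P80: rank ⌈80/100·19⌉ = 16 → 60.
Difference: 60 − 28 = 32.

32.00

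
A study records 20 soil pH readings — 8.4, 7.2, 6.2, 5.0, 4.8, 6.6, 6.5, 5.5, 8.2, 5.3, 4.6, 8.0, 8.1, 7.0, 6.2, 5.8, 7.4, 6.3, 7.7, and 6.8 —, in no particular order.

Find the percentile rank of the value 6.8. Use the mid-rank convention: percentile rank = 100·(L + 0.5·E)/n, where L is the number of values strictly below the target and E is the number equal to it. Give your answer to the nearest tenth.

57.5

Sorted: 4.6, 4.8, 5.0, 5.3, 5.5, 5.8, 6.2, 6.2, 6.3, 6.5, 6.6, 6.8, 7.0, 7.2, 7.4, 7.7, 8.0, 8.1, 8.2, 8.4.
Count below 6.8: L = 11; count equal: E = 1; n = 20.
Percentile rank = 100·(11 + 0.5·1)/20 = 100·11.5/20 = 57.5.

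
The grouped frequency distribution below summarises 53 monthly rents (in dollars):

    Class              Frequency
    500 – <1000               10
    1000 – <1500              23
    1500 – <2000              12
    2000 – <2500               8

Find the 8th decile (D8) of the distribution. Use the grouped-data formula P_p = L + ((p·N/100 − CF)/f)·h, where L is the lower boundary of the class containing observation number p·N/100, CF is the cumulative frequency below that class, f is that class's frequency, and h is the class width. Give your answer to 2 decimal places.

1891.67

N = 53; target position k = 80/100 · 53 = 42.4.
Cumulative frequencies: 10, 33, 45, 53.
Observation 42.4 falls in the class 1500 – <2000.
L = 1500, CF = 33, f = 12, h = 500.
P80 = 1500 + ((42.4 − 33)/12)·500 = 1500 + 391.667 = 1891.67.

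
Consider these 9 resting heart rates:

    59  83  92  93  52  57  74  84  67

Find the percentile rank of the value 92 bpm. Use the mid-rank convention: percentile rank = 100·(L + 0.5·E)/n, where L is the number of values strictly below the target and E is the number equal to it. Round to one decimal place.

83.3

Sorted: 52, 57, 59, 67, 74, 83, 84, 92, 93.
Count below 92: L = 7; count equal: E = 1; n = 9.
Percentile rank = 100·(7 + 0.5·1)/9 = 100·7.5/9 = 83.33.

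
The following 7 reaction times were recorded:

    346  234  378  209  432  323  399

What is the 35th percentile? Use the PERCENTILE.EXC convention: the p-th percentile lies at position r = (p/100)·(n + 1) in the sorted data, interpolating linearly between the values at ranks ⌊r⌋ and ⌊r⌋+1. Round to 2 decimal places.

305.20

Sorted: 209, 234, 323, 346, 378, 399, 432.
n = 7.
r = (35/100)·(7 + 1) = 2.8.
Rank 2 is 234 and rank 3 is 323.
Interpolate: 234 + 0.8·(323 − 234) = 234 + 0.8·89 = 305.2.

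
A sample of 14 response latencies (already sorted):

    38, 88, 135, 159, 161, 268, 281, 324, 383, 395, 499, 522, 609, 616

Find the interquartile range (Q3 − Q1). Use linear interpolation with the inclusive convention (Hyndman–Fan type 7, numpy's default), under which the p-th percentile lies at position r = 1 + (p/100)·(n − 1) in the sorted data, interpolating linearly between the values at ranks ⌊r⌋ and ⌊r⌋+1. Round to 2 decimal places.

n = 14.
P25: r = 4.25; ranks 4–5 are 159, 161; interpolating gives 159.5.
P75: r = 10.75; ranks 10–11 are 395, 499; interpolating gives 473.
Difference: 473 − 159.5 = 313.5.

313.50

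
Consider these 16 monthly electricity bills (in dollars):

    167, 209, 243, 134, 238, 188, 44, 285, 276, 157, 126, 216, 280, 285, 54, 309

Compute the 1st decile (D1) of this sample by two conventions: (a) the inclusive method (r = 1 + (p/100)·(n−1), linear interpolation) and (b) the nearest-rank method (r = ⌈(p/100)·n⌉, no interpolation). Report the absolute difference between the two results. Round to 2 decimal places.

36.00

Sorted: 44, 54, 126, 134, 157, 167, 188, 209, 216, 238, 243, 276, 280, 285, 285, 309.
n = 16.
(a) r = 2.5; between ranks 2 (54) and 3 (126): 90.
(b) the nearest-rank method: rank 2 → 54.
|90 − 54| = 36.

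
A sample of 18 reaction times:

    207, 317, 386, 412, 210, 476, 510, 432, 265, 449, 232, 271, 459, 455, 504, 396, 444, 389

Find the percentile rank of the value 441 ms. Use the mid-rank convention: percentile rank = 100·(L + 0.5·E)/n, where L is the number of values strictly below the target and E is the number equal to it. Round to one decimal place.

Sorted: 207, 210, 232, 265, 271, 317, 386, 389, 396, 412, 432, 444, 449, 455, 459, 476, 504, 510.
Count below 441: L = 11; count equal: E = 0; n = 18.
Percentile rank = 100·(11 + 0.5·0)/18 = 100·11/18 = 61.11.

61.1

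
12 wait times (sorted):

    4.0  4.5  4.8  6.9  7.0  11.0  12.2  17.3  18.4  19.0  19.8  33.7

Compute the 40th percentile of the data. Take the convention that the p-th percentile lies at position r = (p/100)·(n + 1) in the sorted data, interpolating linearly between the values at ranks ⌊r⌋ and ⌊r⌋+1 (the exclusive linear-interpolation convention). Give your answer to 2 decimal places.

7.80

n = 12.
r = (40/100)·(12 + 1) = 5.2.
Rank 5 is 7.0 and rank 6 is 11.0.
Interpolate: 7.0 + 0.2·(11.0 − 7.0) = 7.0 + 0.2·4 = 7.8.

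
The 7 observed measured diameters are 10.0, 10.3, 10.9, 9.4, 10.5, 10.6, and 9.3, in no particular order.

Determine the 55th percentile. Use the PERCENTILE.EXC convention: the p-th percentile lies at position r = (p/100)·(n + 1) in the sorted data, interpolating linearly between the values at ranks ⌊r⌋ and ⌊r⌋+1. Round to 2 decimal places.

10.38

Sorted: 9.3, 9.4, 10.0, 10.3, 10.5, 10.6, 10.9.
n = 7.
r = (55/100)·(7 + 1) = 4.4.
Rank 4 is 10.3 and rank 5 is 10.5.
Interpolate: 10.3 + 0.4·(10.5 − 10.3) = 10.3 + 0.4·0.2 = 10.38.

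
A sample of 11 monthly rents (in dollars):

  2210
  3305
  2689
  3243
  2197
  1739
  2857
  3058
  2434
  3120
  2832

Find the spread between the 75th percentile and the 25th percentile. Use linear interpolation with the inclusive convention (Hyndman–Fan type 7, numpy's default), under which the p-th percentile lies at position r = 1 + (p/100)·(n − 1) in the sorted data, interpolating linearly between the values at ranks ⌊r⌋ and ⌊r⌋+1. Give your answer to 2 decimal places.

Sorted: 1739, 2197, 2210, 2434, 2689, 2832, 2857, 3058, 3120, 3243, 3305.
n = 11.
P25: r = 3.5; ranks 3–4 are 2210, 2434; interpolating gives 2322.
P75: r = 8.5; ranks 8–9 are 3058, 3120; interpolating gives 3089.
Difference: 3089 − 2322 = 767.

767.00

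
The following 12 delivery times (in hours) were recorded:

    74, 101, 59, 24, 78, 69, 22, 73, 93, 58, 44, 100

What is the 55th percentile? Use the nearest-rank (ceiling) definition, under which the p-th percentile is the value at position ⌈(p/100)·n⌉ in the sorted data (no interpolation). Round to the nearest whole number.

Sorted: 22, 24, 44, 58, 59, 69, 73, 74, 78, 93, 100, 101.
n = 12.
Position = ⌈55/100 · 12⌉ = ⌈6.6⌉ = 7.
The value at rank 7 is 73.

73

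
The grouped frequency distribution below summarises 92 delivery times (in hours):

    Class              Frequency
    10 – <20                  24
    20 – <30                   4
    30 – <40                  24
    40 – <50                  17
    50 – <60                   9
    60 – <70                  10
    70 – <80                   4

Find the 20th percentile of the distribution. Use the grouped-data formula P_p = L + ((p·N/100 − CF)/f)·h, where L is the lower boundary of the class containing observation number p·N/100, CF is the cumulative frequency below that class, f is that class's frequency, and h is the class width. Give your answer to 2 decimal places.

17.67

N = 92; target position k = 20/100 · 92 = 18.4.
Cumulative frequencies: 24, 28, 52, 69, 78, 88, 92.
Observation 18.4 falls in the class 10 – <20.
L = 10, CF = 0, f = 24, h = 10.
P20 = 10 + ((18.4 − 0)/24)·10 = 10 + 7.66667 = 17.6667.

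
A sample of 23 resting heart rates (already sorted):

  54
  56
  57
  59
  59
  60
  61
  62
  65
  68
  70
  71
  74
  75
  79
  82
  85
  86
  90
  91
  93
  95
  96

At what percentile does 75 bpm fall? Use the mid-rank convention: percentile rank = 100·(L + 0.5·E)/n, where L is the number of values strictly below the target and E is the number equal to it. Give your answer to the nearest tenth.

58.7

Count below 75: L = 13; count equal: E = 1; n = 23.
Percentile rank = 100·(13 + 0.5·1)/23 = 100·13.5/23 = 58.7.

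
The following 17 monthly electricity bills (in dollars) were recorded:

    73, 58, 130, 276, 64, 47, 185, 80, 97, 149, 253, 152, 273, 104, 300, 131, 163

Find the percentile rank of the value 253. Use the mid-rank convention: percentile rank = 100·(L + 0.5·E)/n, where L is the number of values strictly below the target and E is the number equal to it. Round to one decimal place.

79.4

Sorted: 47, 58, 64, 73, 80, 97, 104, 130, 131, 149, 152, 163, 185, 253, 273, 276, 300.
Count below 253: L = 13; count equal: E = 1; n = 17.
Percentile rank = 100·(13 + 0.5·1)/17 = 100·13.5/17 = 79.41.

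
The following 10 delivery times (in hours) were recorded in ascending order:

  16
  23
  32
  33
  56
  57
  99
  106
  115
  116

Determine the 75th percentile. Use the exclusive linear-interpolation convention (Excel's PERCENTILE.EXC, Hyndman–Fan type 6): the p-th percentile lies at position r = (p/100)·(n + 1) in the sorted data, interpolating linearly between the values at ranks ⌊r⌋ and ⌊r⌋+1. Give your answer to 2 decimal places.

n = 10.
r = (75/100)·(10 + 1) = 8.25.
Rank 8 is 106 and rank 9 is 115.
Interpolate: 106 + 0.25·(115 − 106) = 106 + 0.25·9 = 108.25.

108.25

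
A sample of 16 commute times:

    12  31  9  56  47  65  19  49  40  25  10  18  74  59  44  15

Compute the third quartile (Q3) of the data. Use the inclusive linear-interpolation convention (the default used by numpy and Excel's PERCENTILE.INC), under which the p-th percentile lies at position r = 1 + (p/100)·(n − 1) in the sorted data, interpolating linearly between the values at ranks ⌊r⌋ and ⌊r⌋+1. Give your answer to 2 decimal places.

Sorted: 9, 10, 12, 15, 18, 19, 25, 31, 40, 44, 47, 49, 56, 59, 65, 74.
n = 16.
r = 1 + (75/100)·(16 − 1) = 1 + 11.25 = 12.25.
Rank 12 is 49 and rank 13 is 56.
Interpolate: 49 + 0.25·(56 − 49) = 49 + 0.25·7 = 50.75.

50.75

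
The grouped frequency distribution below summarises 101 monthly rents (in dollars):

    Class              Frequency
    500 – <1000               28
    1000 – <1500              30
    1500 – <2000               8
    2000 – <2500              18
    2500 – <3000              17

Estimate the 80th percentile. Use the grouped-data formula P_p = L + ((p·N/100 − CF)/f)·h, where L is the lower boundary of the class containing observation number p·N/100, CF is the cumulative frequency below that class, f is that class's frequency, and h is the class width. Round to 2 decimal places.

2411.11

N = 101; target position k = 80/100 · 101 = 80.8.
Cumulative frequencies: 28, 58, 66, 84, 101.
Observation 80.8 falls in the class 2000 – <2500.
L = 2000, CF = 66, f = 18, h = 500.
P80 = 2000 + ((80.8 − 66)/18)·500 = 2000 + 411.111 = 2411.11.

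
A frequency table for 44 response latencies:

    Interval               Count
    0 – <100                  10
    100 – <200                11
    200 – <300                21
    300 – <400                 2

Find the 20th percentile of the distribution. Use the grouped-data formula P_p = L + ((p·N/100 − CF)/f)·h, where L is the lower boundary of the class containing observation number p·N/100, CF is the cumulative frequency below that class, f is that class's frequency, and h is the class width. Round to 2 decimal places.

88.00

N = 44; target position k = 20/100 · 44 = 8.8.
Cumulative frequencies: 10, 21, 42, 44.
Observation 8.8 falls in the class 0 – <100.
L = 0, CF = 0, f = 10, h = 100.
P20 = 0 + ((8.8 − 0)/10)·100 = 0 + 88 = 88.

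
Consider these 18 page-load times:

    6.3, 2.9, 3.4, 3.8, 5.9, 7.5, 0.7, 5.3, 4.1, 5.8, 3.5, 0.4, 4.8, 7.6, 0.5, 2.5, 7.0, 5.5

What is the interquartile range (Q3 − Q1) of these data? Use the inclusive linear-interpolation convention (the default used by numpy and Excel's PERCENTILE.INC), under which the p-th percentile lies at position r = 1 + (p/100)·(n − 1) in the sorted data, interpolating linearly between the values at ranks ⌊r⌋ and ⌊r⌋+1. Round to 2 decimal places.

Sorted: 0.4, 0.5, 0.7, 2.5, 2.9, 3.4, 3.5, 3.8, 4.1, 4.8, 5.3, 5.5, 5.8, 5.9, 6.3, 7.0, 7.5, 7.6.
n = 18.
P25: r = 5.25; ranks 5–6 are 2.9, 3.4; interpolating gives 3.025.
P75: r = 13.75; ranks 13–14 are 5.8, 5.9; interpolating gives 5.875.
Difference: 5.875 − 3.025 = 2.85.

2.85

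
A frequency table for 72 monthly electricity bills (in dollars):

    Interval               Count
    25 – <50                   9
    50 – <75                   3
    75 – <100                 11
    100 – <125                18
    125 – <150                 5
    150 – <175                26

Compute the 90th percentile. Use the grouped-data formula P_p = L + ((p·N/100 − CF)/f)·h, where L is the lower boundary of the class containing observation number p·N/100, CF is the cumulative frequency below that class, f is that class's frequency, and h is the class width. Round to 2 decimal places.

168.08

N = 72; target position k = 90/100 · 72 = 64.8.
Cumulative frequencies: 9, 12, 23, 41, 46, 72.
Observation 64.8 falls in the class 150 – <175.
L = 150, CF = 46, f = 26, h = 25.
P90 = 150 + ((64.8 − 46)/26)·25 = 150 + 18.0769 = 168.077.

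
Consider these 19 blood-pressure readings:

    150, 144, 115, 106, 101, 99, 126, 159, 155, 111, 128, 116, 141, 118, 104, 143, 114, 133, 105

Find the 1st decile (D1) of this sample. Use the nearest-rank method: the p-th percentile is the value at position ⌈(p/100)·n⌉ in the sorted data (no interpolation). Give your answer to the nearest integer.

Sorted: 99, 101, 104, 105, 106, 111, 114, 115, 116, 118, 126, 128, 133, 141, 143, 144, 150, 155, 159.
n = 19.
Position = ⌈10/100 · 19⌉ = ⌈1.9⌉ = 2.
The value at rank 2 is 101.

101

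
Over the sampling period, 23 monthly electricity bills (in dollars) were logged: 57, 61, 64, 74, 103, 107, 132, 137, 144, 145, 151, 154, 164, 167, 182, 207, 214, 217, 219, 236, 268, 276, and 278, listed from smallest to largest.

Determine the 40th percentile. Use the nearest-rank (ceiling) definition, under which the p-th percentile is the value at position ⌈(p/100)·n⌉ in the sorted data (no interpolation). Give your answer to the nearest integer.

n = 23.
Position = ⌈40/100 · 23⌉ = ⌈9.2⌉ = 10.
The value at rank 10 is 145.

145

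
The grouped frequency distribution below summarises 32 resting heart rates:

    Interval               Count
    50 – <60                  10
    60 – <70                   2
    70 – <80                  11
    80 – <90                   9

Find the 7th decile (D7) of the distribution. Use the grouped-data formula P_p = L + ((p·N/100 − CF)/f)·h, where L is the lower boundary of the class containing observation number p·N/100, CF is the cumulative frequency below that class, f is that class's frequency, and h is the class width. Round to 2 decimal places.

N = 32; target position k = 70/100 · 32 = 22.4.
Cumulative frequencies: 10, 12, 23, 32.
Observation 22.4 falls in the class 70 – <80.
L = 70, CF = 12, f = 11, h = 10.
P70 = 70 + ((22.4 − 12)/11)·10 = 70 + 9.45455 = 79.4545.

79.45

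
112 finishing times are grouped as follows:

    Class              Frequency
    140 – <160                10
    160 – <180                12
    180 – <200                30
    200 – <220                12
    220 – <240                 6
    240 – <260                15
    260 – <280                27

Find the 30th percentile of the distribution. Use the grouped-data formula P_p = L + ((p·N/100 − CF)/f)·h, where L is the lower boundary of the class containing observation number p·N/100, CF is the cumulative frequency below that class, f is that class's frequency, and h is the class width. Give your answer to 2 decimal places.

N = 112; target position k = 30/100 · 112 = 33.6.
Cumulative frequencies: 10, 22, 52, 64, 70, 85, 112.
Observation 33.6 falls in the class 180 – <200.
L = 180, CF = 22, f = 30, h = 20.
P30 = 180 + ((33.6 − 22)/30)·20 = 180 + 7.73333 = 187.733.

187.73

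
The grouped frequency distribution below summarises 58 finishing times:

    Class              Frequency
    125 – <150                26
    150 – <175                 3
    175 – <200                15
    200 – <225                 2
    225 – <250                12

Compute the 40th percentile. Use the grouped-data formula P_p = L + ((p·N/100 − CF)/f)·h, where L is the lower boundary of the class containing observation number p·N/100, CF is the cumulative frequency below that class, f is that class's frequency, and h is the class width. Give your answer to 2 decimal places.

N = 58; target position k = 40/100 · 58 = 23.2.
Cumulative frequencies: 26, 29, 44, 46, 58.
Observation 23.2 falls in the class 125 – <150.
L = 125, CF = 0, f = 26, h = 25.
P40 = 125 + ((23.2 − 0)/26)·25 = 125 + 22.3077 = 147.308.

147.31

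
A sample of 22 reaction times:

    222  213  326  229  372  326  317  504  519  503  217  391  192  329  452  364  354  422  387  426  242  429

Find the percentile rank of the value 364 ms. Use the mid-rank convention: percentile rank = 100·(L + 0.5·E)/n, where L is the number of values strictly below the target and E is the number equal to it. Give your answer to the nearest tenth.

Sorted: 192, 213, 217, 222, 229, 242, 317, 326, 326, 329, 354, 364, 372, 387, 391, 422, 426, 429, 452, 503, 504, 519.
Count below 364: L = 11; count equal: E = 1; n = 22.
Percentile rank = 100·(11 + 0.5·1)/22 = 100·11.5/22 = 52.27.

52.3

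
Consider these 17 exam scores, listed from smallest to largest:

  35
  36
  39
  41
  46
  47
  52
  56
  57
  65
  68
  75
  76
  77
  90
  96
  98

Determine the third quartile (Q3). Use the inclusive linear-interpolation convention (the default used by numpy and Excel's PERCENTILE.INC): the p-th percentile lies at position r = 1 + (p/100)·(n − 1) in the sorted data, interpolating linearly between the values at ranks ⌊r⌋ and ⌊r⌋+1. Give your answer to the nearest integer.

n = 17.
r = 1 + (75/100)·(17 − 1) = 1 + 12 = 13.
r is an integer, so P75 is the value at rank 13: 76.

76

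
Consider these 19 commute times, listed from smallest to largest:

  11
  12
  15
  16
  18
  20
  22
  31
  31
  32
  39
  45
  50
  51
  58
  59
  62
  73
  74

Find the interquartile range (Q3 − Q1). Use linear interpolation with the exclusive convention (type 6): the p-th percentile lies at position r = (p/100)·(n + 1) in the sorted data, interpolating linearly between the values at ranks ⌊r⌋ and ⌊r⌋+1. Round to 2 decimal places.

40.00

n = 19.
P25: r = 5 (integer) → 18.
P75: r = 15 (integer) → 58.
Difference: 58 − 18 = 40.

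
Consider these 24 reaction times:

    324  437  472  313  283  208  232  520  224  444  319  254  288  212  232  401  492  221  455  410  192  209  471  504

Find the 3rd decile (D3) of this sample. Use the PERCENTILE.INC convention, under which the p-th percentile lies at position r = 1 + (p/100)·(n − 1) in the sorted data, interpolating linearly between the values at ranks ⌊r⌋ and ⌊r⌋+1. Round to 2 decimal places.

232.00

Sorted: 192, 208, 209, 212, 221, 224, 232, 232, 254, 283, 288, 313, 319, 324, 401, 410, 437, 444, 455, 471, 472, 492, 504, 520.
n = 24.
r = 1 + (30/100)·(24 − 1) = 1 + 6.9 = 7.9.
Rank 7 is 232 and rank 8 is 232.
Interpolate: 232 + 0.9·(232 − 232) = 232 + 0.9·0 = 232.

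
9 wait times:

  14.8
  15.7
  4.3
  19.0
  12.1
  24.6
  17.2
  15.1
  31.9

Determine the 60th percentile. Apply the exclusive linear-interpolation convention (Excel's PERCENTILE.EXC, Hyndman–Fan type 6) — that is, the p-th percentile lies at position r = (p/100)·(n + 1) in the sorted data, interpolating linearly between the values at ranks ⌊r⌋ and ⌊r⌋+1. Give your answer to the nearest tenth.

Sorted: 4.3, 12.1, 14.8, 15.1, 15.7, 17.2, 19.0, 24.6, 31.9.
n = 9.
r = (60/100)·(9 + 1) = 6.
r is an integer, so P60 is the value at rank 6: 17.2.

17.2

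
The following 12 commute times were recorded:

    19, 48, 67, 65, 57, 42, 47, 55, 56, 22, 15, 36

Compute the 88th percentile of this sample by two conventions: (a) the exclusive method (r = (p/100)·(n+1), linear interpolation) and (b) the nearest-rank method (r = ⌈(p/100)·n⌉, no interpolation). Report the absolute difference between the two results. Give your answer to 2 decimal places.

Sorted: 15, 19, 22, 36, 42, 47, 48, 55, 56, 57, 65, 67.
n = 12.
(a) r = 11.44; between ranks 11 (65) and 12 (67): 65.88.
(b) the nearest-rank method: rank 11 → 65.
|65.88 − 65| = 0.88.

0.88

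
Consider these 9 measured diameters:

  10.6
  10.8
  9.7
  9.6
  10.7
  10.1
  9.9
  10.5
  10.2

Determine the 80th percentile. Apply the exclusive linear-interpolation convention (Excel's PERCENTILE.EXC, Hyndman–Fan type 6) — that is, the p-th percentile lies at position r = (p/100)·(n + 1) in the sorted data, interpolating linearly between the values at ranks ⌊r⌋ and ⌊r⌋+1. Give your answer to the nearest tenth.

Sorted: 9.6, 9.7, 9.9, 10.1, 10.2, 10.5, 10.6, 10.7, 10.8.
n = 9.
r = (80/100)·(9 + 1) = 8.
r is an integer, so P80 is the value at rank 8: 10.7.

10.7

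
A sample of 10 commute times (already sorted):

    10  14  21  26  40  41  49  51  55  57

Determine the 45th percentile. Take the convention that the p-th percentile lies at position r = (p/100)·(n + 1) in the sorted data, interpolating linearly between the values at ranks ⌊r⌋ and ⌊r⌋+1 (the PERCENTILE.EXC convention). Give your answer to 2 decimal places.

n = 10.
r = (45/100)·(10 + 1) = 4.95.
Rank 4 is 26 and rank 5 is 40.
Interpolate: 26 + 0.95·(40 − 26) = 26 + 0.95·14 = 39.3.

39.30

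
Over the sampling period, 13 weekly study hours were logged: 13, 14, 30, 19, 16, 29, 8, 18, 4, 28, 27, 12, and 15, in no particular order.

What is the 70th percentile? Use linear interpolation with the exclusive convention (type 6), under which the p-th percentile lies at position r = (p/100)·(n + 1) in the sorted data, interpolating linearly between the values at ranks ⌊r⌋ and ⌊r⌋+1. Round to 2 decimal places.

Sorted: 4, 8, 12, 13, 14, 15, 16, 18, 19, 27, 28, 29, 30.
n = 13.
r = (70/100)·(13 + 1) = 9.8.
Rank 9 is 19 and rank 10 is 27.
Interpolate: 19 + 0.8·(27 − 19) = 19 + 0.8·8 = 25.4.

25.40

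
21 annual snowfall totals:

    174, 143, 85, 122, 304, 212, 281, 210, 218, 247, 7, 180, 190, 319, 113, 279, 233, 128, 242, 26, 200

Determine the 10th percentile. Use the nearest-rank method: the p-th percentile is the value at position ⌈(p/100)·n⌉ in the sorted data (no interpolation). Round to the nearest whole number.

Sorted: 7, 26, 85, 113, 122, 128, 143, 174, 180, 190, 200, 210, 212, 218, 233, 242, 247, 279, 281, 304, 319.
n = 21.
Position = ⌈10/100 · 21⌉ = ⌈2.1⌉ = 3.
The value at rank 3 is 85.

85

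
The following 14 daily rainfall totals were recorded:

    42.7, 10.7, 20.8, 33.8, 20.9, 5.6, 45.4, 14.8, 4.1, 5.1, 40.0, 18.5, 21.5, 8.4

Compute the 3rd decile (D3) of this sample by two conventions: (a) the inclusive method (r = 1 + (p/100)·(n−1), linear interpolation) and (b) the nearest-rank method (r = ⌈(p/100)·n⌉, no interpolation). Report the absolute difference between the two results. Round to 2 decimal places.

0.23

Sorted: 4.1, 5.1, 5.6, 8.4, 10.7, 14.8, 18.5, 20.8, 20.9, 21.5, 33.8, 40.0, 42.7, 45.4.
n = 14.
(a) r = 4.9; between ranks 4 (8.4) and 5 (10.7): 10.47.
(b) the nearest-rank method: rank 5 → 10.7.
|10.47 − 10.7| = 0.23.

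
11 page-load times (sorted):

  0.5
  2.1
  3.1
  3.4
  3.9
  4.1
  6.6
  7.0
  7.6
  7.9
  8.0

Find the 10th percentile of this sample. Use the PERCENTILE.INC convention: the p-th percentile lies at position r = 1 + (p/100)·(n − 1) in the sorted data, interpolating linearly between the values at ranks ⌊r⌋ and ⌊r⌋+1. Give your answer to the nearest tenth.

n = 11.
r = 1 + (10/100)·(11 − 1) = 1 + 1 = 2.
r is an integer, so P10 is the value at rank 2: 2.1.

2.1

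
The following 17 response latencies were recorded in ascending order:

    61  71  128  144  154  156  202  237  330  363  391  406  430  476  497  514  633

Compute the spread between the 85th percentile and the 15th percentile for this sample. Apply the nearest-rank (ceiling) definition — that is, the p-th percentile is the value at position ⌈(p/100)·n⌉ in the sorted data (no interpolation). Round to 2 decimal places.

369.00

n = 17.
P15: rank ⌈15/100·17⌉ = 3 → 128.
P85: rank ⌈85/100·17⌉ = 15 → 497.
Difference: 497 − 128 = 369.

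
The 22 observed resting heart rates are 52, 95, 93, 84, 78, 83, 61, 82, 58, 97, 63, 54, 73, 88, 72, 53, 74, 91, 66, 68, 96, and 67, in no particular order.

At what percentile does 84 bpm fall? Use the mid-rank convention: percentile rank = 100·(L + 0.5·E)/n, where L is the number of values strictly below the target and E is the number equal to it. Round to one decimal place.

Sorted: 52, 53, 54, 58, 61, 63, 66, 67, 68, 72, 73, 74, 78, 82, 83, 84, 88, 91, 93, 95, 96, 97.
Count below 84: L = 15; count equal: E = 1; n = 22.
Percentile rank = 100·(15 + 0.5·1)/22 = 100·15.5/22 = 70.45.

70.5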